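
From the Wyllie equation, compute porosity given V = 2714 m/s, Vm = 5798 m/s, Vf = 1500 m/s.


1/V - 1/Vm = 1/2714 - 1/5798 = 0.00019599
1/Vf - 1/Vm = 1/1500 - 1/5798 = 0.00049419
phi = 0.00019599 / 0.00049419 = 0.3966

0.3966


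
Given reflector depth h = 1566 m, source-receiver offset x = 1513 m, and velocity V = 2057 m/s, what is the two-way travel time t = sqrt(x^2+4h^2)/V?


x^2 + 4h^2 = 1513^2 + 4*1566^2 = 2289169 + 9809424 = 12098593
sqrt(12098593) = 3478.3032
t = 3478.3032 / 2057 = 1.691 s

1.691


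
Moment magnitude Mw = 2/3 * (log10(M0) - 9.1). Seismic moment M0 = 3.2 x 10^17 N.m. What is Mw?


log10(M0) = log10(3.2 x 10^17) = 17.5051
Mw = 2/3 * (17.5051 - 9.1)
= 2/3 * 8.4051
= 5.6

5.6


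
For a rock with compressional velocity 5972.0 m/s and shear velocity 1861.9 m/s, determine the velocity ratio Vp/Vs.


Vp/Vs = 5972.0 / 1861.9
= 3.2075

3.2075


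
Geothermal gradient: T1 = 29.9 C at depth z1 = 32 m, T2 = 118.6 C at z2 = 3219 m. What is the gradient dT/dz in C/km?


dT = 118.6 - 29.9 = 88.7 C
dz = 3219 - 32 = 3187 m
gradient = dT/dz * 1000 = 88.7/3187 * 1000 = 27.8318 C/km

27.8318


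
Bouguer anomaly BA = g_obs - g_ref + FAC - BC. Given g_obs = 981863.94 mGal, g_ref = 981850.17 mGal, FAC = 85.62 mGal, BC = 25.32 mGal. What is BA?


BA = g_obs - g_ref + FAC - BC
= 981863.94 - 981850.17 + 85.62 - 25.32
= 74.07 mGal

74.07


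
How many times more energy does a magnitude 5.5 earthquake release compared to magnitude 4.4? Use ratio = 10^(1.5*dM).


M2 - M1 = 5.5 - 4.4 = 1.1
1.5 * 1.1 = 1.65
ratio = 10^1.65 = 44.67

44.67


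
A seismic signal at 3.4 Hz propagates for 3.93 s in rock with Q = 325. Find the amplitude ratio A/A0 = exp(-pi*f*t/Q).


pi*f*t/Q = pi*3.4*3.93/325 = 0.129163
A/A0 = exp(-0.129163) = 0.878831

0.878831


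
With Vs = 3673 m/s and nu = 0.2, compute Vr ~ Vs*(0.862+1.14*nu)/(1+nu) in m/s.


Numerator factor = 0.862 + 1.14*0.2 = 1.09
Denominator = 1 + 0.2 = 1.2
Vr = 3673 * 1.09 / 1.2 = 3336.31 m/s

3336.31


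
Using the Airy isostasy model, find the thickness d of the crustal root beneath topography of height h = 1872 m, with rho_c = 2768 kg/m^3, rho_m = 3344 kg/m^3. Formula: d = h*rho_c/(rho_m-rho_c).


rho_m - rho_c = 3344 - 2768 = 576
d = 1872 * 2768 / 576
= 5181696 / 576
= 8996.0 m

8996.0


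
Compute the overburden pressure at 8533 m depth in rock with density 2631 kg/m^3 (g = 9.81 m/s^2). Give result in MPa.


P = rho * g * z / 1e6
= 2631 * 9.81 * 8533 / 1e6
= 220237668.63 / 1e6
= 220.2377 MPa

220.2377


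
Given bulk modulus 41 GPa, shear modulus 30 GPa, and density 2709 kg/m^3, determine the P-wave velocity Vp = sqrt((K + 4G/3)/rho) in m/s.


First compute the effective modulus:
K + 4G/3 = 41e9 + 4*30e9/3 = 81000000000.0 Pa
Then divide by density:
81000000000.0 / 2709 = 29900332.2259 Pa/(kg/m^3)
Take the square root:
Vp = sqrt(29900332.2259) = 5468.12 m/s

5468.12


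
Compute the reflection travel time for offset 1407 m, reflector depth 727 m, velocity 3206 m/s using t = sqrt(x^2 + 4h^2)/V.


x^2 + 4h^2 = 1407^2 + 4*727^2 = 1979649 + 2114116 = 4093765
sqrt(4093765) = 2023.3055
t = 2023.3055 / 3206 = 0.6311 s

0.6311


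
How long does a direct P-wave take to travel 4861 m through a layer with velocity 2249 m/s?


t = x / V
= 4861 / 2249
= 2.1614 s

2.1614


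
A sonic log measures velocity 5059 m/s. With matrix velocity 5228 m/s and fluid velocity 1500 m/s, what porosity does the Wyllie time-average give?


1/V - 1/Vm = 1/5059 - 1/5228 = 6.39e-06
1/Vf - 1/Vm = 1/1500 - 1/5228 = 0.00047539
phi = 6.39e-06 / 0.00047539 = 0.0134

0.0134


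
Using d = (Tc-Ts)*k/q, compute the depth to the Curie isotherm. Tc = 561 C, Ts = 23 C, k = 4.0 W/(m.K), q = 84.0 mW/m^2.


T_Curie - T_surf = 561 - 23 = 538 C
Convert q to W/m^2: 84.0 mW/m^2 = 0.084 W/m^2
d = 538 * 4.0 / 0.084 = 25619.05 m

25619.05


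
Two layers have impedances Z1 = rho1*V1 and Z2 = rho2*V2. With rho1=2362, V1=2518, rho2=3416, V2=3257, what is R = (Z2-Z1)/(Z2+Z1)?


Z1 = 2362 * 2518 = 5947516
Z2 = 3416 * 3257 = 11125912
R = (11125912 - 5947516) / (11125912 + 5947516) = 5178396 / 17073428 = 0.3033

0.3033


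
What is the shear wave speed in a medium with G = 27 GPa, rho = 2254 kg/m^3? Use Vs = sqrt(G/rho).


Convert G to Pa: G = 27e9 Pa
Compute G/rho = 27e9 / 2254 = 11978704.5253
Vs = sqrt(11978704.5253) = 3461.03 m/s

3461.03


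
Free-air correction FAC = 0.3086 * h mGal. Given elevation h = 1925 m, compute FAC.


FAC = 0.3086 * h
= 0.3086 * 1925
= 594.055 mGal

594.055


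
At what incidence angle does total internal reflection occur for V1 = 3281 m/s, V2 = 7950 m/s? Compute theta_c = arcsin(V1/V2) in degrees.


V1/V2 = 3281/7950 = 0.412704
theta_c = arcsin(0.412704) = 24.3748 degrees

24.3748


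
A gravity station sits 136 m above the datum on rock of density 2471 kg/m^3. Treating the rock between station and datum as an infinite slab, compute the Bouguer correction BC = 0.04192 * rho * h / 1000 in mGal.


BC = 0.04192 * rho * h / 1000
= 0.04192 * 2471 * 136 / 1000
= 14.0875 mGal

14.0875


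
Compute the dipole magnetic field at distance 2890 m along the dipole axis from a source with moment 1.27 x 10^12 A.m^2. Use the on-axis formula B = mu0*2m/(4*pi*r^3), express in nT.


m = 1.27 x 10^12 = 1270000000000 A.m^2
2m = 2540000000000 A.m^2
r^3 = 2890^3 = 24137569000
B = (4pi*10^-7) * 2540000000000 / (4*pi * 24137569000) * 1e9
= 3191858.136047 / 303321637783.67 * 1e9
= 10523.015 nT

10523.015


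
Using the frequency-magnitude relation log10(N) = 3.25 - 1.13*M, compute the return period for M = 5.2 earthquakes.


log10(N) = 3.25 - 1.13*5.2 = -2.626
N = 10^-2.626 = 0.002366
T = 1/N = 1/0.002366 = 422.6686 years

422.6686


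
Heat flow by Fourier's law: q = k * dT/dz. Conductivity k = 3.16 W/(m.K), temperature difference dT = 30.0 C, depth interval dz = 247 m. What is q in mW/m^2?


q = k * dT / dz * 1000
= 3.16 * 30.0 / 247 * 1000
= 0.383806 * 1000
= 383.8057 mW/m^2

383.8057


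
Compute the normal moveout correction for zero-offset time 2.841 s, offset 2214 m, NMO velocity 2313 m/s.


x/Vnmo = 2214/2313 = 0.957198
(x/Vnmo)^2 = 0.916229
t0^2 = 8.071281
sqrt(8.071281 + 0.916229) = 2.997918
dt = 2.997918 - 2.841 = 0.156918

0.156918


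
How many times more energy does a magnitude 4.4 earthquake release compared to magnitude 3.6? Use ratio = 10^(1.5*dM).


M2 - M1 = 4.4 - 3.6 = 0.8
1.5 * 0.8 = 1.2
ratio = 10^1.2 = 15.85

15.85


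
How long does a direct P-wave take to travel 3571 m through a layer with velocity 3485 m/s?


t = x / V
= 3571 / 3485
= 1.0247 s

1.0247


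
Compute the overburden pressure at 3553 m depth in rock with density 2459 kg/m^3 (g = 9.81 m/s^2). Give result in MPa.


P = rho * g * z / 1e6
= 2459 * 9.81 * 3553 / 1e6
= 85708272.87 / 1e6
= 85.7083 MPa

85.7083


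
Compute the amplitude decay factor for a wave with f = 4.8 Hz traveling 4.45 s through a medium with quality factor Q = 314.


pi*f*t/Q = pi*4.8*4.45/314 = 0.213708
A/A0 = exp(-0.213708) = 0.807584

0.807584


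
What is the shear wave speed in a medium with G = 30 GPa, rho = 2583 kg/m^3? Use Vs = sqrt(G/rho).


Convert G to Pa: G = 30e9 Pa
Compute G/rho = 30e9 / 2583 = 11614401.8583
Vs = sqrt(11614401.8583) = 3407.99 m/s

3407.99


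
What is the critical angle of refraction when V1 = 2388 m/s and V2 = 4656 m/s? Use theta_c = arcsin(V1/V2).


V1/V2 = 2388/4656 = 0.512887
theta_c = arcsin(0.512887) = 30.8563 degrees

30.8563


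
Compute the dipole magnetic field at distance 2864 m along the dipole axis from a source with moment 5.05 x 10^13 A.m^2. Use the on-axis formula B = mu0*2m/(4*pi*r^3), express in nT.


m = 5.05 x 10^13 = 50500000000000 A.m^2
2m = 101000000000000 A.m^2
r^3 = 2864^3 = 23491948544
B = (4pi*10^-7) * 101000000000000 / (4*pi * 23491948544) * 1e9
= 126920343.205028 / 295208531857.36 * 1e9
= 429934.5361 nT

429934.5361


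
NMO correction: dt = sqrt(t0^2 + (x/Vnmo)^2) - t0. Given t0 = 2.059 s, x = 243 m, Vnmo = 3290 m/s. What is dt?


x/Vnmo = 243/3290 = 0.07386
(x/Vnmo)^2 = 0.005455
t0^2 = 4.239481
sqrt(4.239481 + 0.005455) = 2.060324
dt = 2.060324 - 2.059 = 0.001324

0.001324


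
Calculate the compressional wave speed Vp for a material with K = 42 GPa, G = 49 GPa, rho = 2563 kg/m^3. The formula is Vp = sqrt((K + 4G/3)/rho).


First compute the effective modulus:
K + 4G/3 = 42e9 + 4*49e9/3 = 107333333333.33 Pa
Then divide by density:
107333333333.33 / 2563 = 41878007.5432 Pa/(kg/m^3)
Take the square root:
Vp = sqrt(41878007.5432) = 6471.32 m/s

6471.32


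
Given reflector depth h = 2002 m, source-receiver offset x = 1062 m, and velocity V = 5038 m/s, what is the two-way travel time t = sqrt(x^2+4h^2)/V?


x^2 + 4h^2 = 1062^2 + 4*2002^2 = 1127844 + 16032016 = 17159860
sqrt(17159860) = 4142.4461
t = 4142.4461 / 5038 = 0.8222 s

0.8222


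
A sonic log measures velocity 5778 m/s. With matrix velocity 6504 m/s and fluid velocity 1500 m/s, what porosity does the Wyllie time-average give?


1/V - 1/Vm = 1/5778 - 1/6504 = 1.932e-05
1/Vf - 1/Vm = 1/1500 - 1/6504 = 0.00051292
phi = 1.932e-05 / 0.00051292 = 0.0377

0.0377


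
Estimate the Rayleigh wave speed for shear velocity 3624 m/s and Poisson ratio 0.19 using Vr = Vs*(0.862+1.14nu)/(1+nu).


Numerator factor = 0.862 + 1.14*0.19 = 1.0786
Denominator = 1 + 0.19 = 1.19
Vr = 3624 * 1.0786 / 1.19 = 3284.74 m/s

3284.74


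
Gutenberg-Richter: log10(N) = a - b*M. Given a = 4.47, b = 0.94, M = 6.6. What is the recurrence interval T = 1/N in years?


log10(N) = 4.47 - 0.94*6.6 = -1.734
N = 10^-1.734 = 0.01845
T = 1/N = 1/0.01845 = 54.2001 years

54.2001


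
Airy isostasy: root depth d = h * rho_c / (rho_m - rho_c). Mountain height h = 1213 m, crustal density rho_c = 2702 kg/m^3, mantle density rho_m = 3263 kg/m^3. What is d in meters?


rho_m - rho_c = 3263 - 2702 = 561
d = 1213 * 2702 / 561
= 3277526 / 561
= 5842.29 m

5842.29


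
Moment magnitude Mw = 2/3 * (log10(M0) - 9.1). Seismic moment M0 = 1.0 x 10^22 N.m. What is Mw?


log10(M0) = log10(1.0 x 10^22) = 22.0
Mw = 2/3 * (22.0 - 9.1)
= 2/3 * 12.9
= 8.6

8.6


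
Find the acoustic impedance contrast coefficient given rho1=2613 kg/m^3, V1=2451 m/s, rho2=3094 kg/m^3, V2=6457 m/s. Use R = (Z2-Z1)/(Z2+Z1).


Z1 = 2613 * 2451 = 6404463
Z2 = 3094 * 6457 = 19977958
R = (19977958 - 6404463) / (19977958 + 6404463) = 13573495 / 26382421 = 0.5145

0.5145


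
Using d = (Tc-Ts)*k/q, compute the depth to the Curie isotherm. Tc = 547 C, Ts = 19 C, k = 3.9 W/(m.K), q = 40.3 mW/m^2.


T_Curie - T_surf = 547 - 19 = 528 C
Convert q to W/m^2: 40.3 mW/m^2 = 0.0403 W/m^2
d = 528 * 3.9 / 0.0403 = 51096.77 m

51096.77


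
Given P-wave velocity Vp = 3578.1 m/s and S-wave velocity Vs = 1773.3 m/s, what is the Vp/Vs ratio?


Vp/Vs = 3578.1 / 1773.3
= 2.0178

2.0178


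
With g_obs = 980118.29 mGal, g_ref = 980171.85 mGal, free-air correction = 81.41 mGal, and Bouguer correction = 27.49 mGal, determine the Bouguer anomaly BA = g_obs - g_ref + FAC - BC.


BA = g_obs - g_ref + FAC - BC
= 980118.29 - 980171.85 + 81.41 - 27.49
= 0.36 mGal

0.36


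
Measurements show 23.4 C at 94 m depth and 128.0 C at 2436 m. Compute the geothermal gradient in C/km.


dT = 128.0 - 23.4 = 104.6 C
dz = 2436 - 94 = 2342 m
gradient = dT/dz * 1000 = 104.6/2342 * 1000 = 44.6627 C/km

44.6627


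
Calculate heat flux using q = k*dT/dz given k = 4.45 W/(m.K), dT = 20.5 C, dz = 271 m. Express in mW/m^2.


q = k * dT / dz * 1000
= 4.45 * 20.5 / 271 * 1000
= 0.336624 * 1000
= 336.6236 mW/m^2

336.6236


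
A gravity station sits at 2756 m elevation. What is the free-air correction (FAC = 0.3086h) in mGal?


FAC = 0.3086 * h
= 0.3086 * 2756
= 850.5016 mGal

850.5016


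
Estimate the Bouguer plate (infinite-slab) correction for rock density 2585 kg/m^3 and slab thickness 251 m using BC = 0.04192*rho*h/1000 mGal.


BC = 0.04192 * rho * h / 1000
= 0.04192 * 2585 * 251 / 1000
= 27.1992 mGal

27.1992


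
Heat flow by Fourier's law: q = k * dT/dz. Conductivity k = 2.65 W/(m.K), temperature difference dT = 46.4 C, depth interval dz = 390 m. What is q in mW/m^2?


q = k * dT / dz * 1000
= 2.65 * 46.4 / 390 * 1000
= 0.315282 * 1000
= 315.2821 mW/m^2

315.2821


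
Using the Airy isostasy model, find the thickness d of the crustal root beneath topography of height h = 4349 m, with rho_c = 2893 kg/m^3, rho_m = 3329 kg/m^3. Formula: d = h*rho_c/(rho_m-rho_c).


rho_m - rho_c = 3329 - 2893 = 436
d = 4349 * 2893 / 436
= 12581657 / 436
= 28857.01 m

28857.01


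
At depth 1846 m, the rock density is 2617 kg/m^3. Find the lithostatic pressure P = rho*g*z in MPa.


P = rho * g * z / 1e6
= 2617 * 9.81 * 1846 / 1e6
= 47391933.42 / 1e6
= 47.3919 MPa

47.3919


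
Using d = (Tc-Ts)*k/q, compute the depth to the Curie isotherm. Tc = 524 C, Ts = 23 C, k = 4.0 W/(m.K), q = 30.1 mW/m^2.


T_Curie - T_surf = 524 - 23 = 501 C
Convert q to W/m^2: 30.1 mW/m^2 = 0.0301 W/m^2
d = 501 * 4.0 / 0.0301 = 66578.07 m

66578.07


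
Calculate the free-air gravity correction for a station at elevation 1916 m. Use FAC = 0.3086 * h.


FAC = 0.3086 * h
= 0.3086 * 1916
= 591.2776 mGal

591.2776


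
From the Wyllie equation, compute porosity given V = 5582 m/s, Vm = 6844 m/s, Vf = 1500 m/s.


1/V - 1/Vm = 1/5582 - 1/6844 = 3.303e-05
1/Vf - 1/Vm = 1/1500 - 1/6844 = 0.00052055
phi = 3.303e-05 / 0.00052055 = 0.0635

0.0635


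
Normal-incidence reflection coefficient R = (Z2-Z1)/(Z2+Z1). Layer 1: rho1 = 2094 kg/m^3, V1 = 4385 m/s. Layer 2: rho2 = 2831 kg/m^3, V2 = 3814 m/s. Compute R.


Z1 = 2094 * 4385 = 9182190
Z2 = 2831 * 3814 = 10797434
R = (10797434 - 9182190) / (10797434 + 9182190) = 1615244 / 19979624 = 0.0808

0.0808


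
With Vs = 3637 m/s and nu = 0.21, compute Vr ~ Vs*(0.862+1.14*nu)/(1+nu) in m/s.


Numerator factor = 0.862 + 1.14*0.21 = 1.1014
Denominator = 1 + 0.21 = 1.21
Vr = 3637 * 1.1014 / 1.21 = 3310.57 m/s

3310.57


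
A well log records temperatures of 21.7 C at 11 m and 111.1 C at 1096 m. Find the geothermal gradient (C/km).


dT = 111.1 - 21.7 = 89.4 C
dz = 1096 - 11 = 1085 m
gradient = dT/dz * 1000 = 89.4/1085 * 1000 = 82.3963 C/km

82.3963


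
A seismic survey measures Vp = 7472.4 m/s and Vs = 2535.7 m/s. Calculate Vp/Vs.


Vp/Vs = 7472.4 / 2535.7
= 2.9469

2.9469


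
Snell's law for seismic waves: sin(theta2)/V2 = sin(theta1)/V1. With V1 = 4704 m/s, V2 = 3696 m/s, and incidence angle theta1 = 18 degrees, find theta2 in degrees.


sin(theta1) = sin(18 deg) = 0.309017
sin(theta2) = V2/V1 * sin(theta1) = 3696/4704 * 0.309017 = 0.242799
theta2 = arcsin(0.242799) = 14.0518 degrees

14.0518


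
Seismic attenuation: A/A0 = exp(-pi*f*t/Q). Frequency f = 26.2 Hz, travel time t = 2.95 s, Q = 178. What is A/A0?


pi*f*t/Q = pi*26.2*2.95/178 = 1.364122
A/A0 = exp(-1.364122) = 0.255605

0.255605


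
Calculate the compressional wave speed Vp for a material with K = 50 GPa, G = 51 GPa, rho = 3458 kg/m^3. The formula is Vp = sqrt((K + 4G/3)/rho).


First compute the effective modulus:
K + 4G/3 = 50e9 + 4*51e9/3 = 118000000000.0 Pa
Then divide by density:
118000000000.0 / 3458 = 34123770.9659 Pa/(kg/m^3)
Take the square root:
Vp = sqrt(34123770.9659) = 5841.56 m/s

5841.56


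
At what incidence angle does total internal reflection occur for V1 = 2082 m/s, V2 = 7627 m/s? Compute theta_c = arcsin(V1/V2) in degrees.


V1/V2 = 2082/7627 = 0.272978
theta_c = arcsin(0.272978) = 15.8415 degrees

15.8415


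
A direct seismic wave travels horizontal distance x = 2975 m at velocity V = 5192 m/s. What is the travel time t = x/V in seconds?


t = x / V
= 2975 / 5192
= 0.573 s

0.573


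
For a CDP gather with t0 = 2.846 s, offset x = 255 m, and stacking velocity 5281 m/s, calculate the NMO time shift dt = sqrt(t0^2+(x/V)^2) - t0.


x/Vnmo = 255/5281 = 0.048286
(x/Vnmo)^2 = 0.002332
t0^2 = 8.099716
sqrt(8.099716 + 0.002332) = 2.84641
dt = 2.84641 - 2.846 = 0.00041

4.100000e-04


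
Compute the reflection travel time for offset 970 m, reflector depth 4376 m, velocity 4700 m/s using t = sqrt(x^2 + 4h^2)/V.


x^2 + 4h^2 = 970^2 + 4*4376^2 = 940900 + 76597504 = 77538404
sqrt(77538404) = 8805.5894
t = 8805.5894 / 4700 = 1.8735 s

1.8735


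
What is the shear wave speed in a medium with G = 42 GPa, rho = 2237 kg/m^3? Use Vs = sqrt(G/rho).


Convert G to Pa: G = 42e9 Pa
Compute G/rho = 42e9 / 2237 = 18775145.2839
Vs = sqrt(18775145.2839) = 4333.03 m/s

4333.03


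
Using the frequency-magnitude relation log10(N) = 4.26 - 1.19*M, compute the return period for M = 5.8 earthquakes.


log10(N) = 4.26 - 1.19*5.8 = -2.642
N = 10^-2.642 = 0.00228
T = 1/N = 1/0.00228 = 438.5307 years

438.5307


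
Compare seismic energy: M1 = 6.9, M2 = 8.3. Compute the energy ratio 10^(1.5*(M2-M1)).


M2 - M1 = 8.3 - 6.9 = 1.4
1.5 * 1.4 = 2.1
ratio = 10^2.1 = 125.89

125.89


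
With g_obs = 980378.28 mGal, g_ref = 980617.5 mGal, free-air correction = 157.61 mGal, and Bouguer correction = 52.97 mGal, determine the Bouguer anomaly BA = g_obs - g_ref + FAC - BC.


BA = g_obs - g_ref + FAC - BC
= 980378.28 - 980617.5 + 157.61 - 52.97
= -134.58 mGal

-134.58


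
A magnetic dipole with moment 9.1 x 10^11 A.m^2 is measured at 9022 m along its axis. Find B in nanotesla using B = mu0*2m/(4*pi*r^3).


m = 9.1 x 10^11 = 910000000000 A.m^2
2m = 1820000000000 A.m^2
r^3 = 9022^3 = 734359078648
B = (4pi*10^-7) * 1820000000000 / (4*pi * 734359078648) * 1e9
= 2287079.451813 / 9228228346310.1 * 1e9
= 247.8352 nT

247.8352


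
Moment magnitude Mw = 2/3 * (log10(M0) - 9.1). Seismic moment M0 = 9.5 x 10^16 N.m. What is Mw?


log10(M0) = log10(9.5 x 10^16) = 16.9777
Mw = 2/3 * (16.9777 - 9.1)
= 2/3 * 7.8777
= 5.25

5.25


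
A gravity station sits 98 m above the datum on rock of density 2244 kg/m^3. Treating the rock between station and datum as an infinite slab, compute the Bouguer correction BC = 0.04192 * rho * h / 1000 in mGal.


BC = 0.04192 * rho * h / 1000
= 0.04192 * 2244 * 98 / 1000
= 9.2187 mGal

9.2187


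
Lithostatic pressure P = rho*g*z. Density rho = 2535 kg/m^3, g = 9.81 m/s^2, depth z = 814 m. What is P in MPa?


P = rho * g * z / 1e6
= 2535 * 9.81 * 814 / 1e6
= 20242836.9 / 1e6
= 20.2428 MPa

20.2428


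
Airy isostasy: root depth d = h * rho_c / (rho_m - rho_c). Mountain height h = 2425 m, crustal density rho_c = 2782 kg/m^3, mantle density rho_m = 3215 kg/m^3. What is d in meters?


rho_m - rho_c = 3215 - 2782 = 433
d = 2425 * 2782 / 433
= 6746350 / 433
= 15580.48 m

15580.48


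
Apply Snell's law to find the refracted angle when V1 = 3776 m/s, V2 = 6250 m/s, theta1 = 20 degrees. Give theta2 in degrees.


sin(theta1) = sin(20 deg) = 0.34202
sin(theta2) = V2/V1 * sin(theta1) = 6250/3776 * 0.34202 = 0.566109
theta2 = arcsin(0.566109) = 34.4793 degrees

34.4793


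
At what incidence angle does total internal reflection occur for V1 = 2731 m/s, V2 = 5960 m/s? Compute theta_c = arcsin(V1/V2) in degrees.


V1/V2 = 2731/5960 = 0.458221
theta_c = arcsin(0.458221) = 27.2724 degrees

27.2724


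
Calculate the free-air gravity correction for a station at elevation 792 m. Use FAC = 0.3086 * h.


FAC = 0.3086 * h
= 0.3086 * 792
= 244.4112 mGal

244.4112


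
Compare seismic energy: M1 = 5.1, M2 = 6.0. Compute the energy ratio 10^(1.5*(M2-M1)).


M2 - M1 = 6.0 - 5.1 = 0.9
1.5 * 0.9 = 1.35
ratio = 10^1.35 = 22.39

22.39


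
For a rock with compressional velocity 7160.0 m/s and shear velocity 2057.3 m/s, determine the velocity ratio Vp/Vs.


Vp/Vs = 7160.0 / 2057.3
= 3.4803

3.4803


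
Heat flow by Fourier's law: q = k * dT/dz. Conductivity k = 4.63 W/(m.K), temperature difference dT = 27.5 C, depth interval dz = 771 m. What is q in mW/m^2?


q = k * dT / dz * 1000
= 4.63 * 27.5 / 771 * 1000
= 0.165143 * 1000
= 165.1427 mW/m^2

165.1427


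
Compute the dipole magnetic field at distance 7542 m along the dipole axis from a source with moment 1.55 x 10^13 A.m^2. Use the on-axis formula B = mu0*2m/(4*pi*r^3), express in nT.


m = 1.55 x 10^13 = 15500000000000 A.m^2
2m = 31000000000000 A.m^2
r^3 = 7542^3 = 429002264088
B = (4pi*10^-7) * 31000000000000 / (4*pi * 429002264088) * 1e9
= 38955748.904513 / 5391001444929.0 * 1e9
= 7226.0691 nT

7226.0691


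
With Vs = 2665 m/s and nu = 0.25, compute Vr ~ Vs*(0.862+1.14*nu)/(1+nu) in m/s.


Numerator factor = 0.862 + 1.14*0.25 = 1.147
Denominator = 1 + 0.25 = 1.25
Vr = 2665 * 1.147 / 1.25 = 2445.4 m/s

2445.4


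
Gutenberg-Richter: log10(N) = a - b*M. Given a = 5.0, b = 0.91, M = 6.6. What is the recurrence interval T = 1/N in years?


log10(N) = 5.0 - 0.91*6.6 = -1.006
N = 10^-1.006 = 0.098628
T = 1/N = 1/0.098628 = 10.1391 years

10.1391


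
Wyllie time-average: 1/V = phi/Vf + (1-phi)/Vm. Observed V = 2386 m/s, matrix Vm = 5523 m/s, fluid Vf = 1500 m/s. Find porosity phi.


1/V - 1/Vm = 1/2386 - 1/5523 = 0.00023805
1/Vf - 1/Vm = 1/1500 - 1/5523 = 0.00048561
phi = 0.00023805 / 0.00048561 = 0.4902

0.4902


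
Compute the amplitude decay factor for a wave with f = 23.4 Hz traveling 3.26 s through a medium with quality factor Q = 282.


pi*f*t/Q = pi*23.4*3.26/282 = 0.849834
A/A0 = exp(-0.849834) = 0.427486

0.427486


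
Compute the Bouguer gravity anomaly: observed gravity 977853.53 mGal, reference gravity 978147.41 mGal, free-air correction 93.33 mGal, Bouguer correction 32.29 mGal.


BA = g_obs - g_ref + FAC - BC
= 977853.53 - 978147.41 + 93.33 - 32.29
= -232.84 mGal

-232.84


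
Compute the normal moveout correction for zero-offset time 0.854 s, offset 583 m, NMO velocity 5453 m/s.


x/Vnmo = 583/5453 = 0.106914
(x/Vnmo)^2 = 0.011431
t0^2 = 0.729316
sqrt(0.729316 + 0.011431) = 0.860666
dt = 0.860666 - 0.854 = 0.006666

0.006666


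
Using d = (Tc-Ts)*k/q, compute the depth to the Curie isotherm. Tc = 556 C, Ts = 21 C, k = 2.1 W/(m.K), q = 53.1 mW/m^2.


T_Curie - T_surf = 556 - 21 = 535 C
Convert q to W/m^2: 53.1 mW/m^2 = 0.0531 W/m^2
d = 535 * 2.1 / 0.0531 = 21158.19 m

21158.19


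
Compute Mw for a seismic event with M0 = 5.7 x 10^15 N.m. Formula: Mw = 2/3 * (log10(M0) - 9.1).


log10(M0) = log10(5.7 x 10^15) = 15.7559
Mw = 2/3 * (15.7559 - 9.1)
= 2/3 * 6.6559
= 4.44

4.44


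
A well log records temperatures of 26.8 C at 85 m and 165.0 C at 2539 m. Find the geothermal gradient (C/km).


dT = 165.0 - 26.8 = 138.2 C
dz = 2539 - 85 = 2454 m
gradient = dT/dz * 1000 = 138.2/2454 * 1000 = 56.3162 C/km

56.3162


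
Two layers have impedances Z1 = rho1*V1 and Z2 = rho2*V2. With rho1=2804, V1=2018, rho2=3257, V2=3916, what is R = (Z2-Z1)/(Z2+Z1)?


Z1 = 2804 * 2018 = 5658472
Z2 = 3257 * 3916 = 12754412
R = (12754412 - 5658472) / (12754412 + 5658472) = 7095940 / 18412884 = 0.3854

0.3854


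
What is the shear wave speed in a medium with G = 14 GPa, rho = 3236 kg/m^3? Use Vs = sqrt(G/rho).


Convert G to Pa: G = 14e9 Pa
Compute G/rho = 14e9 / 3236 = 4326328.801
Vs = sqrt(4326328.801) = 2079.98 m/s

2079.98


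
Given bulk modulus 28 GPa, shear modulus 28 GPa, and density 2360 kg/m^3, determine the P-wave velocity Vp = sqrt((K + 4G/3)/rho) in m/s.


First compute the effective modulus:
K + 4G/3 = 28e9 + 4*28e9/3 = 65333333333.33 Pa
Then divide by density:
65333333333.33 / 2360 = 27683615.8192 Pa/(kg/m^3)
Take the square root:
Vp = sqrt(27683615.8192) = 5261.52 m/s

5261.52


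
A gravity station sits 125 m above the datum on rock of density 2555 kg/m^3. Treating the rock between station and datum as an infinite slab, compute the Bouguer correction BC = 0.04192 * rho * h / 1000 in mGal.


BC = 0.04192 * rho * h / 1000
= 0.04192 * 2555 * 125 / 1000
= 13.3882 mGal

13.3882


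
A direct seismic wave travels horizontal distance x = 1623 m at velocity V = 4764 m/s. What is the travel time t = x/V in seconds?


t = x / V
= 1623 / 4764
= 0.3407 s

0.3407


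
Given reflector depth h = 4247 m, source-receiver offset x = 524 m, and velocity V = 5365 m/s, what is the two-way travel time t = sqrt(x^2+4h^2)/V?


x^2 + 4h^2 = 524^2 + 4*4247^2 = 274576 + 72148036 = 72422612
sqrt(72422612) = 8510.1476
t = 8510.1476 / 5365 = 1.5862 s

1.5862


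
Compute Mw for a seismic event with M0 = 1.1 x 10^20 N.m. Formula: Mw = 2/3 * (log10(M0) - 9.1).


log10(M0) = log10(1.1 x 10^20) = 20.0414
Mw = 2/3 * (20.0414 - 9.1)
= 2/3 * 10.9414
= 7.29

7.29


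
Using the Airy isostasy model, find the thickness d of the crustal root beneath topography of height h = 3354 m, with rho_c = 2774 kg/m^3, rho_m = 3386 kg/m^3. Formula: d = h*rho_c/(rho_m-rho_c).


rho_m - rho_c = 3386 - 2774 = 612
d = 3354 * 2774 / 612
= 9303996 / 612
= 15202.61 m

15202.61


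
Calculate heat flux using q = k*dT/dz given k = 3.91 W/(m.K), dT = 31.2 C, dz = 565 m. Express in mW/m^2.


q = k * dT / dz * 1000
= 3.91 * 31.2 / 565 * 1000
= 0.215915 * 1000
= 215.915 mW/m^2

215.915


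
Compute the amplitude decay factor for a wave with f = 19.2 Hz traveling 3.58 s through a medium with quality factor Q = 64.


pi*f*t/Q = pi*19.2*3.58/64 = 3.374071
A/A0 = exp(-3.374071) = 0.03425

0.03425


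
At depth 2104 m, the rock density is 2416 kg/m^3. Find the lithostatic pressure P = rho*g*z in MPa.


P = rho * g * z / 1e6
= 2416 * 9.81 * 2104 / 1e6
= 49866819.84 / 1e6
= 49.8668 MPa

49.8668


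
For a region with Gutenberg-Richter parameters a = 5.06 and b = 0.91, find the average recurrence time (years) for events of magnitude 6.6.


log10(N) = 5.06 - 0.91*6.6 = -0.946
N = 10^-0.946 = 0.11324
T = 1/N = 1/0.11324 = 8.8308 years

8.8308


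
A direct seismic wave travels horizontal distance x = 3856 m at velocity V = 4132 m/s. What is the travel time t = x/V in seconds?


t = x / V
= 3856 / 4132
= 0.9332 s

0.9332


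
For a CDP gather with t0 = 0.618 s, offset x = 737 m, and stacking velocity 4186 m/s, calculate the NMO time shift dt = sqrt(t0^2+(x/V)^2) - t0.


x/Vnmo = 737/4186 = 0.176063
(x/Vnmo)^2 = 0.030998
t0^2 = 0.381924
sqrt(0.381924 + 0.030998) = 0.64259
dt = 0.64259 - 0.618 = 0.02459

0.02459


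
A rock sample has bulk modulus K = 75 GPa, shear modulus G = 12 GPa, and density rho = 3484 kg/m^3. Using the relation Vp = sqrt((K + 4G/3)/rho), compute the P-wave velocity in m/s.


First compute the effective modulus:
K + 4G/3 = 75e9 + 4*12e9/3 = 91000000000.0 Pa
Then divide by density:
91000000000.0 / 3484 = 26119402.9851 Pa/(kg/m^3)
Take the square root:
Vp = sqrt(26119402.9851) = 5110.71 m/s

5110.71


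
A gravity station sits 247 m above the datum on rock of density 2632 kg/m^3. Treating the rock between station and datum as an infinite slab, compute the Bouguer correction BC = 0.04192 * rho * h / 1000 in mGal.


BC = 0.04192 * rho * h / 1000
= 0.04192 * 2632 * 247 / 1000
= 27.2524 mGal

27.2524


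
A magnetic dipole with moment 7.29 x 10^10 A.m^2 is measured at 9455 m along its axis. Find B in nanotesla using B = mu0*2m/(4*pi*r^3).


m = 7.29 x 10^10 = 72900000000 A.m^2
2m = 145800000000 A.m^2
r^3 = 9455^3 = 845248871375
B = (4pi*10^-7) * 145800000000 / (4*pi * 845248871375) * 1e9
= 183217.683557 / 10621710579067.06 * 1e9
= 17.2494 nT

17.2494


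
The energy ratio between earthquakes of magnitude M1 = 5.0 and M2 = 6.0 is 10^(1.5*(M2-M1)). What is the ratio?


M2 - M1 = 6.0 - 5.0 = 1.0
1.5 * 1.0 = 1.5
ratio = 10^1.5 = 31.62

31.62


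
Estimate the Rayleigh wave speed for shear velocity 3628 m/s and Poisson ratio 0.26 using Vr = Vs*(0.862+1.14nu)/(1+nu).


Numerator factor = 0.862 + 1.14*0.26 = 1.1584
Denominator = 1 + 0.26 = 1.26
Vr = 3628 * 1.1584 / 1.26 = 3335.46 m/s

3335.46


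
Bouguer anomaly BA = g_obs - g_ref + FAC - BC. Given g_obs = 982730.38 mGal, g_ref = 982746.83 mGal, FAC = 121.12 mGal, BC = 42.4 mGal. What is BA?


BA = g_obs - g_ref + FAC - BC
= 982730.38 - 982746.83 + 121.12 - 42.4
= 62.27 mGal

62.27


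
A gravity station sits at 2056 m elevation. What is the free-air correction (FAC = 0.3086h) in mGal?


FAC = 0.3086 * h
= 0.3086 * 2056
= 634.4816 mGal

634.4816


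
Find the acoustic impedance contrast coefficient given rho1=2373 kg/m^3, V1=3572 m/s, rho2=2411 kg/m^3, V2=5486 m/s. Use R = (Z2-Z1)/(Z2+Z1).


Z1 = 2373 * 3572 = 8476356
Z2 = 2411 * 5486 = 13226746
R = (13226746 - 8476356) / (13226746 + 8476356) = 4750390 / 21703102 = 0.2189

0.2189


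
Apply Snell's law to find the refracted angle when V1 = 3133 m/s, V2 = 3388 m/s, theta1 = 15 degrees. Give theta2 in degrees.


sin(theta1) = sin(15 deg) = 0.258819
sin(theta2) = V2/V1 * sin(theta1) = 3388/3133 * 0.258819 = 0.279885
theta2 = arcsin(0.279885) = 16.2533 degrees

16.2533


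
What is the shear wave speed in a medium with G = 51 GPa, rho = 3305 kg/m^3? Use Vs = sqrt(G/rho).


Convert G to Pa: G = 51e9 Pa
Compute G/rho = 51e9 / 3305 = 15431164.9017
Vs = sqrt(15431164.9017) = 3928.25 m/s

3928.25


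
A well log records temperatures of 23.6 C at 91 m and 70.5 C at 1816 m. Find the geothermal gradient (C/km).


dT = 70.5 - 23.6 = 46.9 C
dz = 1816 - 91 = 1725 m
gradient = dT/dz * 1000 = 46.9/1725 * 1000 = 27.1884 C/km

27.1884


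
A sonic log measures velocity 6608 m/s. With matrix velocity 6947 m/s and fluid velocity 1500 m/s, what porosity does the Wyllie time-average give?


1/V - 1/Vm = 1/6608 - 1/6947 = 7.38e-06
1/Vf - 1/Vm = 1/1500 - 1/6947 = 0.00052272
phi = 7.38e-06 / 0.00052272 = 0.0141

0.0141


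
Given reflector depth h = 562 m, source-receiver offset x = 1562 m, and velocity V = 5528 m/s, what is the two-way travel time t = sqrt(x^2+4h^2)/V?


x^2 + 4h^2 = 1562^2 + 4*562^2 = 2439844 + 1263376 = 3703220
sqrt(3703220) = 1924.3752
t = 1924.3752 / 5528 = 0.3481 s

0.3481


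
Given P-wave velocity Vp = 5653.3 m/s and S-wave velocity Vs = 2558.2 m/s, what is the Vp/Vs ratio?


Vp/Vs = 5653.3 / 2558.2
= 2.2099

2.2099


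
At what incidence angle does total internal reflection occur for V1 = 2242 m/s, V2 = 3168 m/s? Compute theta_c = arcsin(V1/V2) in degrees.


V1/V2 = 2242/3168 = 0.707702
theta_c = arcsin(0.707702) = 45.0483 degrees

45.0483


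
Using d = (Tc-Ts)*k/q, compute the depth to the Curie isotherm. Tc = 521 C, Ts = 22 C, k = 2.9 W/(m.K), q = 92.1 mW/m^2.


T_Curie - T_surf = 521 - 22 = 499 C
Convert q to W/m^2: 92.1 mW/m^2 = 0.0921 W/m^2
d = 499 * 2.9 / 0.0921 = 15712.27 m

15712.27


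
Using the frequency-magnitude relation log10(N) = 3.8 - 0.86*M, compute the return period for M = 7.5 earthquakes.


log10(N) = 3.8 - 0.86*7.5 = -2.65
N = 10^-2.65 = 0.002239
T = 1/N = 1/0.002239 = 446.6836 years

446.6836


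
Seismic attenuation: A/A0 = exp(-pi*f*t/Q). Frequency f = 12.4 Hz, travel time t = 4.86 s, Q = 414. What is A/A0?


pi*f*t/Q = pi*12.4*4.86/414 = 0.457307
A/A0 = exp(-0.457307) = 0.632986

0.632986


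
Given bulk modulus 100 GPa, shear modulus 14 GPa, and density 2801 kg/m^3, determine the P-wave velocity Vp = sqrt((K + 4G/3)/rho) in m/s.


First compute the effective modulus:
K + 4G/3 = 100e9 + 4*14e9/3 = 118666666666.67 Pa
Then divide by density:
118666666666.67 / 2801 = 42365821.7303 Pa/(kg/m^3)
Take the square root:
Vp = sqrt(42365821.7303) = 6508.9 m/s

6508.9


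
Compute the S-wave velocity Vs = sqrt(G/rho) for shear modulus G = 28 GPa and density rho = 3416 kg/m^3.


Convert G to Pa: G = 28e9 Pa
Compute G/rho = 28e9 / 3416 = 8196721.3115
Vs = sqrt(8196721.3115) = 2862.99 m/s

2862.99


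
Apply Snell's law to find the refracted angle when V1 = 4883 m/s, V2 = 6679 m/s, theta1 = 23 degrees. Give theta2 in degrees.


sin(theta1) = sin(23 deg) = 0.390731
sin(theta2) = V2/V1 * sin(theta1) = 6679/4883 * 0.390731 = 0.534445
theta2 = arcsin(0.534445) = 32.3063 degrees

32.3063


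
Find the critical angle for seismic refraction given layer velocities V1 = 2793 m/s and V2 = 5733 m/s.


V1/V2 = 2793/5733 = 0.487179
theta_c = arcsin(0.487179) = 29.1554 degrees

29.1554


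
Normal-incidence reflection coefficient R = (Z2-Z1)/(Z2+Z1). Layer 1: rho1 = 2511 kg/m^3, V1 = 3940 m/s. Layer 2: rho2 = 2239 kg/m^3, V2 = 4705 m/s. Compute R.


Z1 = 2511 * 3940 = 9893340
Z2 = 2239 * 4705 = 10534495
R = (10534495 - 9893340) / (10534495 + 9893340) = 641155 / 20427835 = 0.0314

0.0314


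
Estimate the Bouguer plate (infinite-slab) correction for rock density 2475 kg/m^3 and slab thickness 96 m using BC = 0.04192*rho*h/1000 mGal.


BC = 0.04192 * rho * h / 1000
= 0.04192 * 2475 * 96 / 1000
= 9.9602 mGal

9.9602


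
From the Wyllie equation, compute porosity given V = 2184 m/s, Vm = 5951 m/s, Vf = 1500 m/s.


1/V - 1/Vm = 1/2184 - 1/5951 = 0.00028984
1/Vf - 1/Vm = 1/1500 - 1/5951 = 0.00049863
phi = 0.00028984 / 0.00049863 = 0.5813

0.5813


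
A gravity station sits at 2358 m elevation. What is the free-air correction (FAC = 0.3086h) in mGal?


FAC = 0.3086 * h
= 0.3086 * 2358
= 727.6788 mGal

727.6788


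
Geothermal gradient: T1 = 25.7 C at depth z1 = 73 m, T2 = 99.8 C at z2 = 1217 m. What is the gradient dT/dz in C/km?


dT = 99.8 - 25.7 = 74.1 C
dz = 1217 - 73 = 1144 m
gradient = dT/dz * 1000 = 74.1/1144 * 1000 = 64.7727 C/km

64.7727


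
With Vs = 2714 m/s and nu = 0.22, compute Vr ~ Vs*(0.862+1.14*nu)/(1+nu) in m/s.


Numerator factor = 0.862 + 1.14*0.22 = 1.1128
Denominator = 1 + 0.22 = 1.22
Vr = 2714 * 1.1128 / 1.22 = 2475.52 m/s

2475.52


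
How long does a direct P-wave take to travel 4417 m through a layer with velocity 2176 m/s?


t = x / V
= 4417 / 2176
= 2.0299 s

2.0299


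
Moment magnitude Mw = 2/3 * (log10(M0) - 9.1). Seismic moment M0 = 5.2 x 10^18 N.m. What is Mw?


log10(M0) = log10(5.2 x 10^18) = 18.716
Mw = 2/3 * (18.716 - 9.1)
= 2/3 * 9.616
= 6.41

6.41


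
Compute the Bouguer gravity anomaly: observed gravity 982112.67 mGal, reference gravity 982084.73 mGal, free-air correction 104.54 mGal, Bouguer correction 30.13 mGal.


BA = g_obs - g_ref + FAC - BC
= 982112.67 - 982084.73 + 104.54 - 30.13
= 102.35 mGal

102.35


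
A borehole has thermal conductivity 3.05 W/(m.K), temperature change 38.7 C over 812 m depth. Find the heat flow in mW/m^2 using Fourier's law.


q = k * dT / dz * 1000
= 3.05 * 38.7 / 812 * 1000
= 0.145363 * 1000
= 145.3633 mW/m^2

145.3633


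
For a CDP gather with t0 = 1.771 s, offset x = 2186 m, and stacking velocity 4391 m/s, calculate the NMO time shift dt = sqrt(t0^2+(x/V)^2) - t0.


x/Vnmo = 2186/4391 = 0.497836
(x/Vnmo)^2 = 0.247841
t0^2 = 3.136441
sqrt(3.136441 + 0.247841) = 1.839642
dt = 1.839642 - 1.771 = 0.068642

0.068642


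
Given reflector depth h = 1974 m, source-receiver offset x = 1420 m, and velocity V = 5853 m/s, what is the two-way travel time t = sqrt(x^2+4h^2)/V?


x^2 + 4h^2 = 1420^2 + 4*1974^2 = 2016400 + 15586704 = 17603104
sqrt(17603104) = 4195.6053
t = 4195.6053 / 5853 = 0.7168 s

0.7168


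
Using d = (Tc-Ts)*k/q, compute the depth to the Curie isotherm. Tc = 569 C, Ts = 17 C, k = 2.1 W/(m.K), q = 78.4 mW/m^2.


T_Curie - T_surf = 569 - 17 = 552 C
Convert q to W/m^2: 78.4 mW/m^2 = 0.0784 W/m^2
d = 552 * 2.1 / 0.0784 = 14785.71 m

14785.71


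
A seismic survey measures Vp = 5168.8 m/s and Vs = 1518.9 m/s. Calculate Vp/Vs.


Vp/Vs = 5168.8 / 1518.9
= 3.403

3.403


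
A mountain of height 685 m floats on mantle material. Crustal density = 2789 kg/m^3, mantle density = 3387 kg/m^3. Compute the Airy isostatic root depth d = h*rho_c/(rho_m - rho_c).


rho_m - rho_c = 3387 - 2789 = 598
d = 685 * 2789 / 598
= 1910465 / 598
= 3194.76 m

3194.76


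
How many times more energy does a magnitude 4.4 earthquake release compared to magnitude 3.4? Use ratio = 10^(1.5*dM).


M2 - M1 = 4.4 - 3.4 = 1.0
1.5 * 1.0 = 1.5
ratio = 10^1.5 = 31.62

31.62


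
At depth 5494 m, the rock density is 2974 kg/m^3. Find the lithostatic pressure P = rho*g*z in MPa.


P = rho * g * z / 1e6
= 2974 * 9.81 * 5494 / 1e6
= 160287120.36 / 1e6
= 160.2871 MPa

160.2871


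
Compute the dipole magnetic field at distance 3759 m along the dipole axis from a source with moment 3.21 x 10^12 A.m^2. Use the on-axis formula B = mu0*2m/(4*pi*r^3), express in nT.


m = 3.21 x 10^12 = 3210000000000 A.m^2
2m = 6420000000000 A.m^2
r^3 = 3759^3 = 53114974479
B = (4pi*10^-7) * 6420000000000 / (4*pi * 53114974479) * 1e9
= 8067609.934419 / 667462454475.34 * 1e9
= 12086.9869 nT

12086.9869


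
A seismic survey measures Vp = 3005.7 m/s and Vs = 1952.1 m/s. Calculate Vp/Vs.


Vp/Vs = 3005.7 / 1952.1
= 1.5397

1.5397


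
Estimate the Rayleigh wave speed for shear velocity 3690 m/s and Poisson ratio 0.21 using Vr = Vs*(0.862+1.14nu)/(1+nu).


Numerator factor = 0.862 + 1.14*0.21 = 1.1014
Denominator = 1 + 0.21 = 1.21
Vr = 3690 * 1.1014 / 1.21 = 3358.81 m/s

3358.81


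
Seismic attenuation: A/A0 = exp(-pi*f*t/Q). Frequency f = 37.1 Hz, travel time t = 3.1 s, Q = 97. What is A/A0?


pi*f*t/Q = pi*37.1*3.1/97 = 3.724892
A/A0 = exp(-3.724892) = 0.024116

0.024116


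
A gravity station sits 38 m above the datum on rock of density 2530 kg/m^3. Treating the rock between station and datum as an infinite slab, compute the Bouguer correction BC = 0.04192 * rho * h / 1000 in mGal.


BC = 0.04192 * rho * h / 1000
= 0.04192 * 2530 * 38 / 1000
= 4.0302 mGal

4.0302


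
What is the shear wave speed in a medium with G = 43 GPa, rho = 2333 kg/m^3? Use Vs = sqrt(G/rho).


Convert G to Pa: G = 43e9 Pa
Compute G/rho = 43e9 / 2333 = 18431204.4578
Vs = sqrt(18431204.4578) = 4293.16 m/s

4293.16


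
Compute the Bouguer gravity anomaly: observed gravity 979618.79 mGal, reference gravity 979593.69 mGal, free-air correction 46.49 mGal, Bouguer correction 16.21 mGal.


BA = g_obs - g_ref + FAC - BC
= 979618.79 - 979593.69 + 46.49 - 16.21
= 55.38 mGal

55.38


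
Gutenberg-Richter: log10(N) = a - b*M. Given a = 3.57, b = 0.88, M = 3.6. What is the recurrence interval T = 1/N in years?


log10(N) = 3.57 - 0.88*3.6 = 0.402
N = 10^0.402 = 2.523481
T = 1/N = 1/2.523481 = 0.3963 years

0.3963


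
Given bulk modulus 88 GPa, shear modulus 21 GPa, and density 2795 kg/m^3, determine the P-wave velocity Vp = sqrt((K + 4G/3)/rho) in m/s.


First compute the effective modulus:
K + 4G/3 = 88e9 + 4*21e9/3 = 116000000000.0 Pa
Then divide by density:
116000000000.0 / 2795 = 41502683.3631 Pa/(kg/m^3)
Take the square root:
Vp = sqrt(41502683.3631) = 6442.26 m/s

6442.26


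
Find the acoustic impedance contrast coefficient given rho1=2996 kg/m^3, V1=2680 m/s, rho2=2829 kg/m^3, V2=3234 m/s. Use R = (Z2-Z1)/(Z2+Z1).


Z1 = 2996 * 2680 = 8029280
Z2 = 2829 * 3234 = 9148986
R = (9148986 - 8029280) / (9148986 + 8029280) = 1119706 / 17178266 = 0.0652

0.0652


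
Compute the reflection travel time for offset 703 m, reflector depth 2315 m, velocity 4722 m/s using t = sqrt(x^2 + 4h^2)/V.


x^2 + 4h^2 = 703^2 + 4*2315^2 = 494209 + 21436900 = 21931109
sqrt(21931109) = 4683.0662
t = 4683.0662 / 4722 = 0.9918 s

0.9918


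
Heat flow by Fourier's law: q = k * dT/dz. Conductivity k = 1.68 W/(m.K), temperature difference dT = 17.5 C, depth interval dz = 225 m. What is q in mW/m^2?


q = k * dT / dz * 1000
= 1.68 * 17.5 / 225 * 1000
= 0.130667 * 1000
= 130.6667 mW/m^2

130.6667


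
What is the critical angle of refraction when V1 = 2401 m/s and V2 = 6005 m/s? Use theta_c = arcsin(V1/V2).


V1/V2 = 2401/6005 = 0.399833
theta_c = arcsin(0.399833) = 23.5678 degrees

23.5678


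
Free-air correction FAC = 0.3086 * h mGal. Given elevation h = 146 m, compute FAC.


FAC = 0.3086 * h
= 0.3086 * 146
= 45.0556 mGal

45.0556


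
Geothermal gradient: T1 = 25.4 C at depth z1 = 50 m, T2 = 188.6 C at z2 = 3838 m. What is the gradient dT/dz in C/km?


dT = 188.6 - 25.4 = 163.2 C
dz = 3838 - 50 = 3788 m
gradient = dT/dz * 1000 = 163.2/3788 * 1000 = 43.0834 C/km

43.0834


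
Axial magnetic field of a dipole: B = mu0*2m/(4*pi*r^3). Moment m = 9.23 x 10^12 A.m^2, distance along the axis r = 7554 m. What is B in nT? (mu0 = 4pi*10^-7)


m = 9.23 x 10^12 = 9230000000000 A.m^2
2m = 18460000000000 A.m^2
r^3 = 7554^3 = 431053267464
B = (4pi*10^-7) * 18460000000000 / (4*pi * 431053267464) * 1e9
= 23197520.154107 / 5416775113483.11 * 1e9
= 4282.5334 nT

4282.5334
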